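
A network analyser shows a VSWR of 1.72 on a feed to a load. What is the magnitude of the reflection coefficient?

|Γ| ≈ 0.265

|Γ| = (S − 1)/(S + 1) = (1.72 − 1)/(1.72 + 1) = 0.72/2.72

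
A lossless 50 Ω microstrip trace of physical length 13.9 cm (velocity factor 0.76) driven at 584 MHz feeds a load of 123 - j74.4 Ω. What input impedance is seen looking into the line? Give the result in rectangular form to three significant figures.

λ = v/f = 0.76·c / 584 MHz = 0.39 m
βl = 2π·l/λ = 2π × 0.356 = 128°
tan(βl) = tan(128°) = -1.27
Z_in = Z_0·(Z_L + jZ_0·tanβl)/(Z_0 + jZ_L·tanβl)
     = 50·(123 − j138)/(-44.6 − j156)

Z_in ≈ 30.4 + j48 Ω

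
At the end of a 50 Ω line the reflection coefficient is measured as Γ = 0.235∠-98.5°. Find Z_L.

Z_L ≈ 42 − j20.7 Ω

Z_L = Z_0·(1 + Γ)/(1 − Γ) = 50·(0.965 − j0.232)/(1.03 + j0.232)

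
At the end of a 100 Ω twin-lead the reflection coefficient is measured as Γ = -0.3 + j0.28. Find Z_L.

Z_L = Z_0·(1 + Γ)/(1 − Γ) = 100·(0.7 + j0.28)/(1.3 − j0.28)

Z_L ≈ 47 + j31.7 Ω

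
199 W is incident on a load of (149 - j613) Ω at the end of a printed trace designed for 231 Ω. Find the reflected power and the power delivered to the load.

|Γ| = |(-82 − j613)/(380 − j613)| = 0.858
|Γ|² = 0.735
P_refl = |Γ|²·P_inc = 146 W, P_del = (1 − |Γ|²)·P_inc = 52.7 W

P_reflected ≈ 146 W; P_delivered ≈ 52.7 W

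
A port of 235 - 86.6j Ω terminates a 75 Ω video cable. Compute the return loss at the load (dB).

Γ = (160 − j86.6)/(310 − j86.6), |Γ| = 0.565
RL = −20·log₁₀|Γ| = −20·log₁₀(0.565)

RL ≈ 4.96 dB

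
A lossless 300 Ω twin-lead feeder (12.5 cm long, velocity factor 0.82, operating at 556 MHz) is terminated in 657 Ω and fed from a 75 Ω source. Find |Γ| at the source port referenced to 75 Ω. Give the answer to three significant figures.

λ = v/f = 0.82·c / 556 MHz = 0.442 m
βl = 2π·l/λ = 2π × 0.283 = 102°
tan(βl) = -4.83
Z_in = Z_0·(Z_L + jZ_0·tanβl)/(Z_0 + jZ_L·tanβl) = 142 + j48.8 Ω
Γ_s = (Z_in − Z_s)/(Z_in + Z_s) = (66.6 + j48.8)/(217 + j48.8), |Γ_s| = 0.372

|Γ| ≈ 0.372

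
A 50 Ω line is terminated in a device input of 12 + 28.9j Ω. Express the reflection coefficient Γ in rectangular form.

Γ ≈ -0.325 + j0.618

Γ = (Z_L − Z_0)/(Z_L + Z_0) = (-38 + j28.9)/(62 + j28.9)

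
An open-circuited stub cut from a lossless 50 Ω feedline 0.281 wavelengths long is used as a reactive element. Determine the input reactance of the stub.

X_in ≈ 9.86 Ω (inductive)

βl = 2π × 0.281 = 101°
tan(βl) = -5.07
For an open-circuited stub, Z_in = −jZ_0·cot(βl) = −jZ_0/tan(βl)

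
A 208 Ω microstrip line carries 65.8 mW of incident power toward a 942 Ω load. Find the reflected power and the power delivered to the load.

P_reflected ≈ 26.8 mW; P_delivered ≈ 39 mW

Γ = (942 − 208)/(942 + 208) = 0.638
|Γ|² = 0.407
P_refl = |Γ|²·P_inc = 26.8 mW, P_del = (1 − |Γ|²)·P_inc = 39 mW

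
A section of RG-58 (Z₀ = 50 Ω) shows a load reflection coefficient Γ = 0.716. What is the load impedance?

Z_L = Z_0·(1 + Γ)/(1 − Γ) = 50·(1.72)/(0.284)

Z_L ≈ 302 Ω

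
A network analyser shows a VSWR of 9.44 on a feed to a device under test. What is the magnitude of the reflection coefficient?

|Γ| = (S − 1)/(S + 1) = (9.44 − 1)/(9.44 + 1) = 8.44/10.4

|Γ| ≈ 0.808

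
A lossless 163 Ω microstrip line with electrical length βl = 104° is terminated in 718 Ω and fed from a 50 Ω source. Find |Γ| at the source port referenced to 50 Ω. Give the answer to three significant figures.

tan(βl) = -4.01
Z_in = Z_0·(Z_L + jZ_0·tanβl)/(Z_0 + jZ_L·tanβl) = 39.2 + j38.4 Ω
Γ_s = (Z_in − Z_s)/(Z_in + Z_s) = (-10.8 + j38.4)/(89.2 + j38.4), |Γ_s| = 0.411

|Γ| ≈ 0.411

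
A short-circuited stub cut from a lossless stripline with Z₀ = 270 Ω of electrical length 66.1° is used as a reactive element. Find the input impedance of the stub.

Z_in ≈ +j609 Ω

tan(βl) = 2.26
For a short-circuited stub, Z_in = jZ_0·tan(βl)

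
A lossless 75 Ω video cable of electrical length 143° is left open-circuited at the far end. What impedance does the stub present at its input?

tan(βl) = -0.754
For an open-circuited stub, Z_in = −jZ_0·cot(βl) = −jZ_0/tan(βl)

Z_in ≈ +j99.5 Ω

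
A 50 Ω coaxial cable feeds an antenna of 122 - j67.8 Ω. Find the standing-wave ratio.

VSWR ≈ 3.3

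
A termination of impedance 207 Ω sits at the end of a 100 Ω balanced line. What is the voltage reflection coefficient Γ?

Γ = (Z_L − Z_0)/(Z_L + Z_0) = (207 − 100)/(207 + 100) = 107/307

Γ = 0.349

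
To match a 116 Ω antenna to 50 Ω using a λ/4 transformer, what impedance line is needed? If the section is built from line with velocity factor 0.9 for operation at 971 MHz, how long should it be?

Z_qwt ≈ 76.2 Ω; length ≈ 6.95 cm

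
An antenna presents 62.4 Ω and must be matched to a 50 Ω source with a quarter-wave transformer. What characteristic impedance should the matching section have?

Z_qwt = √(Z_0·R_L) = √(50 × 62.4) = √3120

Z_qwt ≈ 55.9 Ω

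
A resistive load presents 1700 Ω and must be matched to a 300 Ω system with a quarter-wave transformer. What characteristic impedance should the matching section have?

Z_qwt ≈ 714 Ω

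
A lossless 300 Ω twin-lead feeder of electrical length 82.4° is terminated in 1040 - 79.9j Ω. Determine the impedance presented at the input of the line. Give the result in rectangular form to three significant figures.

tan(βl) = tan(82.4°) = 7.49
Z_in = Z_0·(Z_L + jZ_0·tanβl)/(Z_0 + jZ_L·tanβl)
     = 300·(1040 + j2170)/(899 + j7790)

Z_in ≈ 86.9 − j30 Ω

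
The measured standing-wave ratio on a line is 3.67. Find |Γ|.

|Γ| ≈ 0.572

|Γ| = (S − 1)/(S + 1) = (3.67 − 1)/(3.67 + 1) = 2.67/4.67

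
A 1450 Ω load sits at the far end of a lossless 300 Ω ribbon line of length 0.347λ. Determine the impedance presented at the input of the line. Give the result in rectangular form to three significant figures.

βl = 2π × 0.347 = 125°
tan(βl) = tan(125°) = -1.43
Z_in = Z_0·(Z_L + jZ_0·tanβl)/(Z_0 + jZ_L·tanβl)
     = 300·(1450 − j430)/(300 − j2080)

Z_in ≈ 90.4 + j196 Ω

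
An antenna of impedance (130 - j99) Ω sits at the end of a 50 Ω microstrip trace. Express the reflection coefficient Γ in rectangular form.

Γ ≈ 0.573 − j0.235

Γ = (Z_L − Z_0)/(Z_L + Z_0) = (80 − j99)/(180 − j99)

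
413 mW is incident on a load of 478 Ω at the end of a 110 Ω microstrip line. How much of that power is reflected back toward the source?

Γ = (478 − 110)/(478 + 110) = 0.626
|Γ|² = 0.392
P_refl = |Γ|²·P_inc = 162 mW, P_del = (1 − |Γ|²)·P_inc = 251 mW

P_reflected ≈ 162 mW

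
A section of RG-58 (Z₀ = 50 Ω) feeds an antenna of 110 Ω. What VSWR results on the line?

Γ = (110 − 50)/(110 + 50) = 0.375
VSWR = (1 + 0.375)/(1 − 0.375)

VSWR ≈ 2.2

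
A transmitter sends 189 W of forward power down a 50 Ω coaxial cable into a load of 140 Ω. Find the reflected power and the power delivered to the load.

P_reflected ≈ 42.4 W; P_delivered ≈ 147 W

Γ = (140 − 50)/(140 + 50) = 0.474
|Γ|² = 0.224
P_refl = |Γ|²·P_inc = 42.4 W, P_del = (1 − |Γ|²)·P_inc = 147 W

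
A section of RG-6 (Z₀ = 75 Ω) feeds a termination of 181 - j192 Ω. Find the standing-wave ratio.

Γ = (Z_L − Z_0)/(Z_L + Z_0) = (106 − j192)/(256 − j192)
|Γ| = 219/320 = 0.685
VSWR = (1 + |Γ|)/(1 − |Γ|) = 1.69/0.315

VSWR ≈ 5.36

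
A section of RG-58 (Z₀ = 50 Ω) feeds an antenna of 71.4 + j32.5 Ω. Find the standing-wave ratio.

Γ = (Z_L − Z_0)/(Z_L + Z_0) = (21.4 + j32.5)/(121.4 + j32.5)
|Γ| = 38.9/126 = 0.31
VSWR = (1 + |Γ|)/(1 − |Γ|) = 1.31/0.69

VSWR ≈ 1.9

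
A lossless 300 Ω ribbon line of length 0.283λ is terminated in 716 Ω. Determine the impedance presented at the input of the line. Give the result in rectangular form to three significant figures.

βl = 2π × 0.283 = 102°
tan(βl) = tan(102°) = -4.75
Z_in = Z_0·(Z_L + jZ_0·tanβl)/(Z_0 + jZ_L·tanβl)
     = 300·(716 − j1430)/(300 − j3400)

Z_in ≈ 130 + j51.6 Ω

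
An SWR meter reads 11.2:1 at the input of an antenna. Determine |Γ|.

|Γ| = (S − 1)/(S + 1) = (11.2 − 1)/(11.2 + 1) = 10.2/12.2

|Γ| ≈ 0.836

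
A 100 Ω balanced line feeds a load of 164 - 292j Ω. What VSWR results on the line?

VSWR ≈ 7.31

Γ = (Z_L − Z_0)/(Z_L + Z_0) = (64 − j292)/(264 − j292)
|Γ| = 299/394 = 0.759
VSWR = (1 + |Γ|)/(1 − |Γ|) = 1.76/0.241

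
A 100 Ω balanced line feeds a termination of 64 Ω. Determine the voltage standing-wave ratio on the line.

For a purely resistive load, VSWR = R_L/Z_0 or Z_0/R_L (whichever > 1) = 100/64

VSWR ≈ 1.56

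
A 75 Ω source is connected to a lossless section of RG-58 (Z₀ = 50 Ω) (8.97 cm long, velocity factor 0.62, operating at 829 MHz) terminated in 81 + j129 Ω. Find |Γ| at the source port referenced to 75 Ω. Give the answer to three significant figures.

λ = v/f = 0.62·c / 829 MHz = 0.224 m
βl = 2π·l/λ = 2π × 0.4 = 144°
tan(βl) = -0.729
Z_in = Z_0·(Z_L + jZ_0·tanβl)/(Z_0 + jZ_L·tanβl) = 12.8 + j37.4 Ω
Γ_s = (Z_in − Z_s)/(Z_in + Z_s) = (-62.2 + j37.4)/(87.8 + j37.4), |Γ_s| = 0.76

|Γ| ≈ 0.76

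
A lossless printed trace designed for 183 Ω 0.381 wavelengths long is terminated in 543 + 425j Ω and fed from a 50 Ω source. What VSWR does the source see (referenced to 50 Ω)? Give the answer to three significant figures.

βl = 2π × 0.381 = 137°
tan(βl) = -0.927
Z_in = Z_0·(Z_L + jZ_0·tanβl)/(Z_0 + jZ_L·tanβl) = 57.7 + j131 Ω
Γ_s = (Z_in − Z_s)/(Z_in + Z_s) = (7.66 + j131)/(108 + j131), |Γ_s| = 0.775
VSWR = (1 + |Γ_s|)/(1 − |Γ_s|)

VSWR ≈ 7.87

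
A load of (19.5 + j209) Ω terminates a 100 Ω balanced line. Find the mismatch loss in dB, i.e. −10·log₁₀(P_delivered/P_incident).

Γ = (-80.5 + j209)/(119.5 + j209), |Γ| = 0.93
|Γ|² = 0.865, so P_del/P_inc = 1 − |Γ|² = 0.135
ML = −10·log₁₀(1 − |Γ|²)

mismatch loss ≈ 8.71 dB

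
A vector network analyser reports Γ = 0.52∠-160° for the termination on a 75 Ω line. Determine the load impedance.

Z_L ≈ 24.3 − j11.9 Ω

Z_L = Z_0·(1 + Γ)/(1 − Γ) = 75·(0.511 − j0.178)/(1.49 + j0.178)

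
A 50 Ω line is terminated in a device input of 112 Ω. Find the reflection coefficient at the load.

Γ = 0.383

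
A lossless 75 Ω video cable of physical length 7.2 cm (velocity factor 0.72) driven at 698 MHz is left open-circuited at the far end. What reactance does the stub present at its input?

λ = v/f = 0.72·c / 698 MHz = 0.309 m
βl = 2π·l/λ = 2π × 0.233 = 83.8°
tan(βl) = 9.15
For an open-circuited stub, Z_in = −jZ_0·cot(βl) = −jZ_0/tan(βl)

X_in ≈ -8.2 Ω (capacitive)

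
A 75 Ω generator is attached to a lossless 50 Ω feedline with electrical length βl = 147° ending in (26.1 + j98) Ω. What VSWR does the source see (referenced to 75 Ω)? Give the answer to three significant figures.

VSWR ≈ 12.4

tan(βl) = -0.649
Z_in = Z_0·(Z_L + jZ_0·tanβl)/(Z_0 + jZ_L·tanβl) = 7.03 + j29.9 Ω
Γ_s = (Z_in − Z_s)/(Z_in + Z_s) = (-68 + j29.9)/(82 + j29.9), |Γ_s| = 0.851
VSWR = (1 + |Γ_s|)/(1 − |Γ_s|)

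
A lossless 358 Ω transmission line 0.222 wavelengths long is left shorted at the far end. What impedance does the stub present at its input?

Z_in ≈ +j2010 Ω

βl = 2π × 0.222 = 79.9°
tan(βl) = 5.63
For a shorted stub, Z_in = jZ_0·tan(βl)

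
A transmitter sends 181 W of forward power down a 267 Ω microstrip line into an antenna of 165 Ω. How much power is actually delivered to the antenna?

P_delivered ≈ 171 W

Γ = (165 − 267)/(165 + 267) = -0.236
|Γ|² = 0.0557
P_refl = |Γ|²·P_inc = 10.1 W, P_del = (1 − |Γ|²)·P_inc = 171 W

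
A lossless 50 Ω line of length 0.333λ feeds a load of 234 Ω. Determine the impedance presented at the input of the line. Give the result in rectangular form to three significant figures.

βl = 2π × 0.333 = 120°
tan(βl) = tan(120°) = -1.74
Z_in = Z_0·(Z_L + jZ_0·tanβl)/(Z_0 + jZ_L·tanβl)
     = 50·(234 − j87)/(50 − j407)

Z_in ≈ 14 + j27 Ω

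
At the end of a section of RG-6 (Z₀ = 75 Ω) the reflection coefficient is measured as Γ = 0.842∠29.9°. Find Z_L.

Z_L ≈ 87.6 + j253 Ω

Z_L = Z_0·(1 + Γ)/(1 − Γ) = 75·(1.73 + j0.42)/(0.27 − j0.42)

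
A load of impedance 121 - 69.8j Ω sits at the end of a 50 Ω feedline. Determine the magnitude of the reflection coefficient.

|Γ| ≈ 0.539

Γ = (Z_L − Z_0)/(Z_L + Z_0) = (71 − j69.8)/(171 − j69.8)
|Γ| = 99.6/185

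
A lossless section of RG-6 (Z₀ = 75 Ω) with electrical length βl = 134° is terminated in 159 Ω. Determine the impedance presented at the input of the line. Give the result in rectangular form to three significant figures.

tan(βl) = tan(134°) = -1.04
Z_in = Z_0·(Z_L + jZ_0·tanβl)/(Z_0 + jZ_L·tanβl)
     = 75·(159 − j77.7)/(75 − j165)

Z_in ≈ 56.6 + j46.6 Ω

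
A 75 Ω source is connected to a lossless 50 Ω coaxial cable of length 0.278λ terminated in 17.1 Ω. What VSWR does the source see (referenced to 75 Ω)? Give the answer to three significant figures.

βl = 2π × 0.278 = 100°
tan(βl) = -5.63
Z_in = Z_0·(Z_L + jZ_0·tanβl)/(Z_0 + jZ_L·tanβl) = 119 − j52.8 Ω
Γ_s = (Z_in − Z_s)/(Z_in + Z_s) = (43.7 − j52.8)/(194 − j52.8), |Γ_s| = 0.342
VSWR = (1 + |Γ_s|)/(1 − |Γ_s|)

VSWR ≈ 2.04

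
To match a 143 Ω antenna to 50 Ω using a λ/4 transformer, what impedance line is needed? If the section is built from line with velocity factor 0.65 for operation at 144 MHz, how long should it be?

Z_qwt ≈ 84.6 Ω; length ≈ 33.9 cm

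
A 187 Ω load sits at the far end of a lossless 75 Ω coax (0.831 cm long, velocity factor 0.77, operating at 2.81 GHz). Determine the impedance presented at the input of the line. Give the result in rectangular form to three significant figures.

λ = v/f = 0.77·c / 2.81 GHz = 0.0822 m
βl = 2π·l/λ = 2π × 0.101 = 36.4°
tan(βl) = tan(36.4°) = 0.737
Z_in = Z_0·(Z_L + jZ_0·tanβl)/(Z_0 + jZ_L·tanβl)
     = 75·(187 + j55.3)/(75 + j138)

Z_in ≈ 65.9 − j65.9 Ω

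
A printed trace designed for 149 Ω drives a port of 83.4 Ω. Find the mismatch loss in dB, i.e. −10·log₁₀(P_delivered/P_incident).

Γ = (83.4 − 149)/(83.4 + 149) = -0.282
|Γ|² = 0.0797, so P_del/P_inc = 1 − |Γ|² = 0.92
ML = −10·log₁₀(1 − |Γ|²)

mismatch loss ≈ 0.361 dB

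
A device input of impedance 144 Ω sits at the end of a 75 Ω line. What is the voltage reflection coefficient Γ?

Γ = (Z_L − Z_0)/(Z_L + Z_0) = (144 − 75)/(144 + 75) = 69/219

Γ = 0.315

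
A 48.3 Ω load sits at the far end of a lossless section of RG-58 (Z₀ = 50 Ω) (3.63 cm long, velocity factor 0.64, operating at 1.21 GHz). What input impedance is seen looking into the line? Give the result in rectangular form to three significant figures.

Z_in ≈ 51.7 + j0.472 Ω

λ = v/f = 0.64·c / 1.21 GHz = 0.159 m
βl = 2π·l/λ = 2π × 0.229 = 82.4°
tan(βl) = tan(82.4°) = 7.45
Z_in = Z_0·(Z_L + jZ_0·tanβl)/(Z_0 + jZ_L·tanβl)
     = 50·(48.3 + j373)/(50 + j360)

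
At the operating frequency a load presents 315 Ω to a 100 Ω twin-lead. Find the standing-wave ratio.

For a purely resistive load, VSWR = R_L/Z_0 or Z_0/R_L (whichever > 1) = 315/100

VSWR ≈ 3.15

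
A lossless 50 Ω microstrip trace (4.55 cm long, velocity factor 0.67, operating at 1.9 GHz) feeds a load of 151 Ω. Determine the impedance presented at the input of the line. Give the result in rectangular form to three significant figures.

Z_in ≈ 61.2 + j63.3 Ω

λ = v/f = 0.67·c / 1.9 GHz = 0.106 m
βl = 2π·l/λ = 2π × 0.43 = 155°
tan(βl) = tan(155°) = -0.47
Z_in = Z_0·(Z_L + jZ_0·tanβl)/(Z_0 + jZ_L·tanβl)
     = 50·(151 − j23.5)/(50 − j70.9)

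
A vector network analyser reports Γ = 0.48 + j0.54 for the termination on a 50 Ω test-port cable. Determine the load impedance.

Z_L ≈ 42.5 + j96.1 Ω

Z_L = Z_0·(1 + Γ)/(1 − Γ) = 50·(1.48 + j0.54)/(0.52 − j0.54)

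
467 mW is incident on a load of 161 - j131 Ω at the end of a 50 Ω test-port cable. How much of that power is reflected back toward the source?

P_reflected ≈ 223 mW

|Γ| = |(111 − j131)/(211 − j131)| = 0.691
|Γ|² = 0.478
P_refl = |Γ|²·P_inc = 223 mW, P_del = (1 − |Γ|²)·P_inc = 244 mW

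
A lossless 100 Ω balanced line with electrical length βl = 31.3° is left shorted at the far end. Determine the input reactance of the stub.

tan(βl) = 0.608
For a shorted stub, Z_in = jZ_0·tan(βl)

X_in ≈ 60.8 Ω (inductive)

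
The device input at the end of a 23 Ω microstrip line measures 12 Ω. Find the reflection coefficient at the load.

Γ = -0.314

Γ = (Z_L − Z_0)/(Z_L + Z_0) = (12 − 23)/(12 + 23) = -11/35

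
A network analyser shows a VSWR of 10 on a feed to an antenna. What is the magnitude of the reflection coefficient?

|Γ| = (S − 1)/(S + 1) = (10 − 1)/(10 + 1) = 9/11

|Γ| ≈ 0.818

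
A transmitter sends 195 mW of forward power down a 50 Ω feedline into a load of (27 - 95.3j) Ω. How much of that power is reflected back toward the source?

|Γ| = |(-23 − j95.3)/(77 − j95.3)| = 0.8
|Γ|² = 0.64
P_refl = |Γ|²·P_inc = 125 mW, P_del = (1 − |Γ|²)·P_inc = 70.1 mW

P_reflected ≈ 125 mW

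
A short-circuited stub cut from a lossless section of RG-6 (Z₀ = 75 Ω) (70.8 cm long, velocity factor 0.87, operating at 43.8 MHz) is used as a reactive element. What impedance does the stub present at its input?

λ = v/f = 0.87·c / 43.8 MHz = 5.96 m
βl = 2π·l/λ = 2π × 0.119 = 42.8°
tan(βl) = 0.925
For a short-circuited stub, Z_in = jZ_0·tan(βl)

Z_in ≈ +j69.4 Ω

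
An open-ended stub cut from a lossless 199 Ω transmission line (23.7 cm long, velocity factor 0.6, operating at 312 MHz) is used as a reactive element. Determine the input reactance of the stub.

λ = v/f = 0.6·c / 312 MHz = 0.577 m
βl = 2π·l/λ = 2π × 0.411 = 148°
tan(βl) = -0.628
For an open-ended stub, Z_in = −jZ_0·cot(βl) = −jZ_0/tan(βl)

X_in ≈ 317 Ω (inductive)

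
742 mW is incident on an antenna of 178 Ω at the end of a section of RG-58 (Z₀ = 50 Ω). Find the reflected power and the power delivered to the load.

Γ = (178 − 50)/(178 + 50) = 0.561
|Γ|² = 0.315
P_refl = |Γ|²·P_inc = 234 mW, P_del = (1 − |Γ|²)·P_inc = 508 mW

P_reflected ≈ 234 mW; P_delivered ≈ 508 mW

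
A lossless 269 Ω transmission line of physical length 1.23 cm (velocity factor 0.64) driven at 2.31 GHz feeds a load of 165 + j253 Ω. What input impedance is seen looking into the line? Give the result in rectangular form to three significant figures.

Z_in ≈ 620 − j397 Ω

λ = v/f = 0.64·c / 2.31 GHz = 0.0831 m
βl = 2π·l/λ = 2π × 0.148 = 53.3°
tan(βl) = tan(53.3°) = 1.34
Z_in = Z_0·(Z_L + jZ_0·tanβl)/(Z_0 + jZ_L·tanβl)
     = 269·(165 + j614)/(-70.1 + j221)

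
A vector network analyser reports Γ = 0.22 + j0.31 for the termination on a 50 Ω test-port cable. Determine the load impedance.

Z_L ≈ 60.7 + j44 Ω

Z_L = Z_0·(1 + Γ)/(1 − Γ) = 50·(1.22 + j0.31)/(0.78 − j0.31)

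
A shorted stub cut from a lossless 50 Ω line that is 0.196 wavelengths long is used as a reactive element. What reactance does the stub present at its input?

βl = 2π × 0.196 = 70.6°
tan(βl) = 2.83
For a shorted stub, Z_in = jZ_0·tan(βl)

X_in ≈ 142 Ω (inductive)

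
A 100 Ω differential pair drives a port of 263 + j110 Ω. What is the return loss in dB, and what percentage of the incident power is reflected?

Γ = (163 + j110)/(363 + j110), |Γ| = 0.518
RL = −20·log₁₀(0.518) = 5.71 dB
P_refl/P_inc = |Γ|² = 0.269

RL ≈ 5.71 dB; 26.9% of incident power reflected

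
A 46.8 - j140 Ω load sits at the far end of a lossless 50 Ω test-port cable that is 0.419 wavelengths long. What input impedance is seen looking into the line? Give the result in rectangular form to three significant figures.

βl = 2π × 0.419 = 151°
tan(βl) = tan(151°) = -0.558
Z_in = Z_0·(Z_L + jZ_0·tanβl)/(Z_0 + jZ_L·tanβl)
     = 50·(46.8 − j168)/(-28.1 − j26.1)

Z_in ≈ 104 + j202 Ω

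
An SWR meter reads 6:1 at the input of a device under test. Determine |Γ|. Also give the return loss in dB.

|Γ| ≈ 0.714; return loss ≈ 2.92 dB

|Γ| = (S − 1)/(S + 1) = (6 − 1)/(6 + 1) = 5/7
RL = −20·log₁₀|Γ| = −20·log₁₀(0.714)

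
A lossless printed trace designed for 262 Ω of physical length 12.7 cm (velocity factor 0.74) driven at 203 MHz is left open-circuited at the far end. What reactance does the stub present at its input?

X_in ≈ -293 Ω (capacitive)

λ = v/f = 0.74·c / 203 MHz = 1.09 m
βl = 2π·l/λ = 2π × 0.116 = 41.8°
tan(βl) = 0.894
For an open-circuited stub, Z_in = −jZ_0·cot(βl) = −jZ_0/tan(βl)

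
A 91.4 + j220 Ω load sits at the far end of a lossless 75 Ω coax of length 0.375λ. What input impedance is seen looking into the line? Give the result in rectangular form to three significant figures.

βl = 2π × 0.375 = 135°
tan(βl) = tan(135°) = -1
Z_in = Z_0·(Z_L + jZ_0·tanβl)/(Z_0 + jZ_L·tanβl)
     = 75·(91.4 + j145)/(295 − j91.4)

Z_in ≈ 10.8 + j40.2 Ω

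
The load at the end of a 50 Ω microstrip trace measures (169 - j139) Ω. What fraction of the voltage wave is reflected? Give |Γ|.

|Γ| ≈ 0.705

Γ = (Z_L − Z_0)/(Z_L + Z_0) = (119 − j139)/(219 − j139)
|Γ| = 183/259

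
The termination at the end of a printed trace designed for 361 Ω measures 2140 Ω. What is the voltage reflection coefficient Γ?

Γ = 0.711

Γ = (Z_L − Z_0)/(Z_L + Z_0) = (2140 − 361)/(2140 + 361) = 1779/2501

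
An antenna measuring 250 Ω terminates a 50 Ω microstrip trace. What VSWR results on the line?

VSWR ≈ 5

Γ = (250 − 50)/(250 + 50) = 0.667
VSWR = (1 + 0.667)/(1 − 0.667)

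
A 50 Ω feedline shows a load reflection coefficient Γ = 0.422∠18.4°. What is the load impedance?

Z_L = Z_0·(1 + Γ)/(1 − Γ) = 50·(1.4 + j0.133)/(0.6 − j0.133)

Z_L ≈ 109 + j35.3 Ω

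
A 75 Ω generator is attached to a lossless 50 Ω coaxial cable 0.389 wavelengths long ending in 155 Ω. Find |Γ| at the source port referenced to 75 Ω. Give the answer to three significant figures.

|Γ| ≈ 0.523

βl = 2π × 0.389 = 140°
tan(βl) = -0.838
Z_in = Z_0·(Z_L + jZ_0·tanβl)/(Z_0 + jZ_L·tanβl) = 34.1 + j46.6 Ω
Γ_s = (Z_in − Z_s)/(Z_in + Z_s) = (-40.9 + j46.6)/(109 + j46.6), |Γ_s| = 0.523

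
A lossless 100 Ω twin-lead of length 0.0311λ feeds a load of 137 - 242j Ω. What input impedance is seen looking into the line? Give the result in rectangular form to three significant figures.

Z_in ≈ 63 − j162 Ω

βl = 2π × 0.0311 = 11.2°
tan(βl) = tan(11.2°) = 0.198
Z_in = Z_0·(Z_L + jZ_0·tanβl)/(Z_0 + jZ_L·tanβl)
     = 100·(137 − j222)/(148 + j27.1)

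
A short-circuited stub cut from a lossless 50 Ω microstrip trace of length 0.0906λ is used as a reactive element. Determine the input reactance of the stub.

X_in ≈ 32 Ω (inductive)

βl = 2π × 0.0906 = 32.6°
tan(βl) = 0.64
For a short-circuited stub, Z_in = jZ_0·tan(βl)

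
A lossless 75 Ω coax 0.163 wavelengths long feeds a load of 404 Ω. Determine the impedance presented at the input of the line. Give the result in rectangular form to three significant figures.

Z_in ≈ 18.8 − j43.5 Ω

βl = 2π × 0.163 = 58.7°
tan(βl) = tan(58.7°) = 1.64
Z_in = Z_0·(Z_L + jZ_0·tanβl)/(Z_0 + jZ_L·tanβl)
     = 75·(404 + j123)/(75 + j664)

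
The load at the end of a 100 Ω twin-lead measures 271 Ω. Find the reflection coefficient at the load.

Γ = 0.461

Γ = (Z_L − Z_0)/(Z_L + Z_0) = (271 − 100)/(271 + 100) = 171/371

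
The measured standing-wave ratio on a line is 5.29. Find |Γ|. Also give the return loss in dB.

|Γ| ≈ 0.682; return loss ≈ 3.32 dB

|Γ| = (S − 1)/(S + 1) = (5.29 − 1)/(5.29 + 1) = 4.29/6.29
RL = −20·log₁₀|Γ| = −20·log₁₀(0.682)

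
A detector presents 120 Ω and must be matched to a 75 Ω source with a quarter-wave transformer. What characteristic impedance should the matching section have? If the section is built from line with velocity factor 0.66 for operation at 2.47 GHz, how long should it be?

Z_qwt ≈ 94.9 Ω; length ≈ 2 cm

Z_qwt = √(Z_0·R_L) = √(75 × 120) = √9000
λ = 0.66·c/f = 0.0802 m, so l = λ/4 = 0.02 m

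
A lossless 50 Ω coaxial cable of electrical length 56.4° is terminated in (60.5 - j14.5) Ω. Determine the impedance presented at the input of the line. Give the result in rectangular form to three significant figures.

Z_in ≈ 36.7 − j4.26 Ω

tan(βl) = tan(56.4°) = 1.51
Z_in = Z_0·(Z_L + jZ_0·tanβl)/(Z_0 + jZ_L·tanβl)
     = 50·(60.5 + j60.8)/(71.8 + j91.1)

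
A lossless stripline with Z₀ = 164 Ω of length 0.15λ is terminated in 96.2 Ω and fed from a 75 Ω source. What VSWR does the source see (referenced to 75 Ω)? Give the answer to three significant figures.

VSWR ≈ 2.99

βl = 2π × 0.15 = 54°
tan(βl) = 1.38
Z_in = Z_0·(Z_L + jZ_0·tanβl)/(Z_0 + jZ_L·tanβl) = 169 + j89.6 Ω
Γ_s = (Z_in − Z_s)/(Z_in + Z_s) = (93.6 + j89.6)/(244 + j89.6), |Γ_s| = 0.499
VSWR = (1 + |Γ_s|)/(1 − |Γ_s|)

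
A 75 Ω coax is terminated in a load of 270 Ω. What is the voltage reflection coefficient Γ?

Γ = 0.565

Γ = (Z_L − Z_0)/(Z_L + Z_0) = (270 − 75)/(270 + 75) = 195/345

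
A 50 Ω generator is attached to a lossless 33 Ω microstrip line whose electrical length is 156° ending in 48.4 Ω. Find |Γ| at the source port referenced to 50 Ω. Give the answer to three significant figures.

tan(βl) = -0.445
Z_in = Z_0·(Z_L + jZ_0·tanβl)/(Z_0 + jZ_L·tanβl) = 40.7 + j11.9 Ω
Γ_s = (Z_in − Z_s)/(Z_in + Z_s) = (-9.34 + j11.9)/(90.7 + j11.9), |Γ_s| = 0.165

|Γ| ≈ 0.165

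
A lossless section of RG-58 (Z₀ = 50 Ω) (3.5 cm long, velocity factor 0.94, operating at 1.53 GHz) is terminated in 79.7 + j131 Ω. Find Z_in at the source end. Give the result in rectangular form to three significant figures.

λ = v/f = 0.94·c / 1.53 GHz = 0.184 m
βl = 2π·l/λ = 2π × 0.19 = 68.4°
tan(βl) = tan(68.4°) = 2.52
Z_in = Z_0·(Z_L + jZ_0·tanβl)/(Z_0 + jZ_L·tanβl)
     = 50·(79.7 + j257)/(-280 + j201)

Z_in ≈ 12.3 − j37 Ω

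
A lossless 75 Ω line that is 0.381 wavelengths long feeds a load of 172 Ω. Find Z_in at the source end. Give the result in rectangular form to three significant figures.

βl = 2π × 0.381 = 137°
tan(βl) = tan(137°) = -0.927
Z_in = Z_0·(Z_L + jZ_0·tanβl)/(Z_0 + jZ_L·tanβl)
     = 75·(172 − j69.5)/(75 − j159)

Z_in ≈ 57.9 + j53.6 Ω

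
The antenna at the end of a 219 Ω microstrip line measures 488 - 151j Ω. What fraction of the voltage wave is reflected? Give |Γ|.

Γ = (Z_L − Z_0)/(Z_L + Z_0) = (269 − j151)/(707 − j151)
|Γ| = 308/723

|Γ| ≈ 0.427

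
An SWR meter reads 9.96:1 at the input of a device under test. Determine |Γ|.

|Γ| ≈ 0.818

|Γ| = (S − 1)/(S + 1) = (9.96 − 1)/(9.96 + 1) = 8.96/11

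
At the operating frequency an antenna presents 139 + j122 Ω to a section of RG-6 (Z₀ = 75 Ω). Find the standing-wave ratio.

VSWR ≈ 3.54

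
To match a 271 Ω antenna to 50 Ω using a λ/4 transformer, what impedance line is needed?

Z_qwt ≈ 116 Ω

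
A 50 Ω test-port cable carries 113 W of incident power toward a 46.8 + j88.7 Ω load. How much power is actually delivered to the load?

|Γ| = |(-3.2 + j88.7)/(96.8 + j88.7)| = 0.676
|Γ|² = 0.457
P_refl = |Γ|²·P_inc = 51.6 W, P_del = (1 − |Γ|²)·P_inc = 61.4 W

P_delivered ≈ 61.4 W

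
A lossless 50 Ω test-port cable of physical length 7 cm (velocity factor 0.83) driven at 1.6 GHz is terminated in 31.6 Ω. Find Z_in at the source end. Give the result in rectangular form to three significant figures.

λ = v/f = 0.83·c / 1.6 GHz = 0.156 m
βl = 2π·l/λ = 2π × 0.45 = 162°
tan(βl) = tan(162°) = -0.326
Z_in = Z_0·(Z_L + jZ_0·tanβl)/(Z_0 + jZ_L·tanβl)
     = 50·(31.6 − j16.3)/(50 − j10.3)

Z_in ≈ 33.5 − j9.4 Ω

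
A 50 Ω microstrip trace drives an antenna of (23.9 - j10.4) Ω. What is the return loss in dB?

Γ = (-26.1 − j10.4)/(73.9 − j10.4), |Γ| = 0.376
RL = −20·log₁₀|Γ| = −20·log₁₀(0.376)

RL ≈ 8.49 dB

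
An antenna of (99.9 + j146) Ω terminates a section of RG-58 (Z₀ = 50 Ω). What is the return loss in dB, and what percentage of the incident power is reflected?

Γ = (49.9 + j146)/(149.9 + j146), |Γ| = 0.737
RL = −20·log₁₀(0.737) = 2.65 dB
P_refl/P_inc = |Γ|² = 0.544

RL ≈ 2.65 dB; 54.4% of incident power reflected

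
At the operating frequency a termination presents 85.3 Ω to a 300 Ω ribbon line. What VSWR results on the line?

VSWR ≈ 3.52

For a purely resistive load, VSWR = R_L/Z_0 or Z_0/R_L (whichever > 1) = 300/85.3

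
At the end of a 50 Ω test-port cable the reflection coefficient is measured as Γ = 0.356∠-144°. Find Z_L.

Z_L ≈ 25.6 − j12.3 Ω

Z_L = Z_0·(1 + Γ)/(1 − Γ) = 50·(0.712 − j0.209)/(1.29 + j0.209)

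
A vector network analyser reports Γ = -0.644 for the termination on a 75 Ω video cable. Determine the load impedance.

Z_L = Z_0·(1 + Γ)/(1 − Γ) = 75·(0.356)/(1.64)

Z_L ≈ 16.2 Ω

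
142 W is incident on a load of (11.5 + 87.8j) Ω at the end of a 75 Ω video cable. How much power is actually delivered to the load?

P_delivered ≈ 32.2 W

|Γ| = |(-63.5 + j87.8)/(86.5 + j87.8)| = 0.879
|Γ|² = 0.773
P_refl = |Γ|²·P_inc = 110 W, P_del = (1 − |Γ|²)·P_inc = 32.2 W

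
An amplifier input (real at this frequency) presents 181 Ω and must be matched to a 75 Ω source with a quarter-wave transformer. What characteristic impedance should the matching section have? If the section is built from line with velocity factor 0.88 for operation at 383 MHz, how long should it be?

Z_qwt ≈ 117 Ω; length ≈ 17.2 cm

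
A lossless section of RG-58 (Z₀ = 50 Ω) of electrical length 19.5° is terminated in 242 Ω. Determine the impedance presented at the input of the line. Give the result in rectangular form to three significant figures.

Z_in ≈ 69.2 − j101 Ω

tan(βl) = tan(19.5°) = 0.354
Z_in = Z_0·(Z_L + jZ_0·tanβl)/(Z_0 + jZ_L·tanβl)
     = 50·(242 + j17.7)/(50 + j85.7)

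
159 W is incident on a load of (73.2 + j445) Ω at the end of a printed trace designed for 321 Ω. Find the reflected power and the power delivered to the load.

P_reflected ≈ 117 W; P_delivered ≈ 42.3 W

|Γ| = |(-247.8 + j445)/(394.2 + j445)| = 0.857
|Γ|² = 0.734
P_refl = |Γ|²·P_inc = 117 W, P_del = (1 − |Γ|²)·P_inc = 42.3 W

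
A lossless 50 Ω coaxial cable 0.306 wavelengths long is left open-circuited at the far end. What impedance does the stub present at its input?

Z_in ≈ +j18.4 Ω

βl = 2π × 0.306 = 110°
tan(βl) = -2.72
For an open-circuited stub, Z_in = −jZ_0·cot(βl) = −jZ_0/tan(βl)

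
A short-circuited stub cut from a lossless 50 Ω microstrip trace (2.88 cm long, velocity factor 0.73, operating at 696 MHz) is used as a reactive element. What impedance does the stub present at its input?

Z_in ≈ +j32.4 Ω

λ = v/f = 0.73·c / 696 MHz = 0.315 m
βl = 2π·l/λ = 2π × 0.0915 = 33°
tan(βl) = 0.648
For a short-circuited stub, Z_in = jZ_0·tan(βl)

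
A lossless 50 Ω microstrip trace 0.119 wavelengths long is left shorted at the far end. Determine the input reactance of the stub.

βl = 2π × 0.119 = 42.8°
tan(βl) = 0.927
For a shorted stub, Z_in = jZ_0·tan(βl)

X_in ≈ 46.4 Ω (inductive)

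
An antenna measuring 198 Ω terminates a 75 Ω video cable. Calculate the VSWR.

VSWR ≈ 2.64

Γ = (198 − 75)/(198 + 75) = 0.451
VSWR = (1 + 0.451)/(1 − 0.451)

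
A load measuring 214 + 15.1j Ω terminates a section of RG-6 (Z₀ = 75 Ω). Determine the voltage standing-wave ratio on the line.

Γ = (Z_L − Z_0)/(Z_L + Z_0) = (139 + j15.1)/(289 + j15.1)
|Γ| = 140/289 = 0.483
VSWR = (1 + |Γ|)/(1 − |Γ|) = 1.48/0.517

VSWR ≈ 2.87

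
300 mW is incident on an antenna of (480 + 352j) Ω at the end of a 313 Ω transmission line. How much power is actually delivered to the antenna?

|Γ| = |(167 + j352)/(793 + j352)| = 0.449
|Γ|² = 0.202
P_refl = |Γ|²·P_inc = 60.5 mW, P_del = (1 − |Γ|²)·P_inc = 240 mW

P_delivered ≈ 240 mW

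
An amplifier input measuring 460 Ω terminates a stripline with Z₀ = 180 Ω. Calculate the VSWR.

VSWR ≈ 2.56

Γ = (460 − 180)/(460 + 180) = 0.438
VSWR = (1 + 0.438)/(1 − 0.438)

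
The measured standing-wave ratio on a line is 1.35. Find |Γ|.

|Γ| ≈ 0.149

|Γ| = (S − 1)/(S + 1) = (1.35 − 1)/(1.35 + 1) = 0.35/2.35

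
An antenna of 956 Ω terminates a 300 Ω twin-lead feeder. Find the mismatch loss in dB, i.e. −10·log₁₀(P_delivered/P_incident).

mismatch loss ≈ 1.38 dB

Γ = (956 − 300)/(956 + 300) = 0.522
|Γ|² = 0.273, so P_del/P_inc = 1 − |Γ|² = 0.727
ML = −10·log₁₀(1 − |Γ|²)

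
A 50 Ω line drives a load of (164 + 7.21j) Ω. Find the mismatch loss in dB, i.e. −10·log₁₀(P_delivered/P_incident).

mismatch loss ≈ 1.45 dB

Γ = (114 + j7.21)/(214 + j7.21), |Γ| = 0.533
|Γ|² = 0.285, so P_del/P_inc = 1 − |Γ|² = 0.715
ML = −10·log₁₀(1 − |Γ|²)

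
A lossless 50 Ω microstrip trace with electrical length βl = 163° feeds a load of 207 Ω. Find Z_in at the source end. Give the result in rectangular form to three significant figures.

tan(βl) = tan(163°) = -0.306
Z_in = Z_0·(Z_L + jZ_0·tanβl)/(Z_0 + jZ_L·tanβl)
     = 50·(207 − j15.3)/(50 − j63.3)

Z_in ≈ 87 + j94.8 Ω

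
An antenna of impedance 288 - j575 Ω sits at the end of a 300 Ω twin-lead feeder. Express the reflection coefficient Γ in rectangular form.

Γ ≈ 0.478 − j0.51

Γ = (Z_L − Z_0)/(Z_L + Z_0) = (-12 − j575)/(588 − j575)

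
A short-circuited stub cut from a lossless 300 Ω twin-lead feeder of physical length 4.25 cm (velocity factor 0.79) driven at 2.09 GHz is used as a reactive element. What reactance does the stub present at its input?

λ = v/f = 0.79·c / 2.09 GHz = 0.113 m
βl = 2π·l/λ = 2π × 0.375 = 135°
tan(βl) = -1
For a short-circuited stub, Z_in = jZ_0·tan(βl)

X_in ≈ -301 Ω (capacitive)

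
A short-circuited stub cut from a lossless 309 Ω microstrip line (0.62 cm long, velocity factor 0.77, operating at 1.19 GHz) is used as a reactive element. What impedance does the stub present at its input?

λ = v/f = 0.77·c / 1.19 GHz = 0.194 m
βl = 2π·l/λ = 2π × 0.0319 = 11.5°
tan(βl) = 0.203
For a short-circuited stub, Z_in = jZ_0·tan(βl)

Z_in ≈ +j62.9 Ω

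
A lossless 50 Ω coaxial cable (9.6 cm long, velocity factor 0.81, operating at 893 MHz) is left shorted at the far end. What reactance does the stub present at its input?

X_in ≈ -66.3 Ω (capacitive)

λ = v/f = 0.81·c / 893 MHz = 0.272 m
βl = 2π·l/λ = 2π × 0.353 = 127°
tan(βl) = -1.33
For a shorted stub, Z_in = jZ_0·tan(βl)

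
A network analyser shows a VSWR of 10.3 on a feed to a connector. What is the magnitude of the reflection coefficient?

|Γ| ≈ 0.823

|Γ| = (S − 1)/(S + 1) = (10.3 − 1)/(10.3 + 1) = 9.3/11.3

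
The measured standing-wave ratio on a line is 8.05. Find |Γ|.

|Γ| ≈ 0.779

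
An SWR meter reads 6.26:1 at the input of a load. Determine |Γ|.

|Γ| = (S − 1)/(S + 1) = (6.26 − 1)/(6.26 + 1) = 5.26/7.26

|Γ| ≈ 0.725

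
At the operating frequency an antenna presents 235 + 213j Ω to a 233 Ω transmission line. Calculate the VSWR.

Γ = (Z_L − Z_0)/(Z_L + Z_0) = (2 + j213)/(468 + j213)
|Γ| = 213/514 = 0.414
VSWR = (1 + |Γ|)/(1 − |Γ|) = 1.41/0.586

VSWR ≈ 2.41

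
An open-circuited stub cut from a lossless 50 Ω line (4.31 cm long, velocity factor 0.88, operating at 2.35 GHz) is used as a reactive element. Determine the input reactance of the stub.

X_in ≈ 55.8 Ω (inductive)

λ = v/f = 0.88·c / 2.35 GHz = 0.112 m
βl = 2π·l/λ = 2π × 0.384 = 138°
tan(βl) = -0.897
For an open-circuited stub, Z_in = −jZ_0·cot(βl) = −jZ_0/tan(βl)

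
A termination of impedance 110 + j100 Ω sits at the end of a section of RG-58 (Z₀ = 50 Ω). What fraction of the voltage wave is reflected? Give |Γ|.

|Γ| ≈ 0.618

Γ = (Z_L − Z_0)/(Z_L + Z_0) = (60 + j100)/(160 + j100)
|Γ| = 117/189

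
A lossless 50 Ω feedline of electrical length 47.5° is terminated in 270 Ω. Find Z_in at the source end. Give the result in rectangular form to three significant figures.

Z_in ≈ 16.6 − j43 Ω

tan(βl) = tan(47.5°) = 1.09
Z_in = Z_0·(Z_L + jZ_0·tanβl)/(Z_0 + jZ_L·tanβl)
     = 50·(270 + j54.6)/(50 + j295)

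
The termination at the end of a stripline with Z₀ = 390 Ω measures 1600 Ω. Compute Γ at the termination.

Γ = (Z_L − Z_0)/(Z_L + Z_0) = (1600 − 390)/(1600 + 390) = 1210/1990

Γ = 0.608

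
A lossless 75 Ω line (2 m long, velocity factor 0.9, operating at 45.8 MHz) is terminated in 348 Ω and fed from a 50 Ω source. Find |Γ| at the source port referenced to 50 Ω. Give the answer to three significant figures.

|Γ| ≈ 0.617

λ = v/f = 0.9·c / 45.8 MHz = 5.9 m
βl = 2π·l/λ = 2π × 0.339 = 122°
tan(βl) = -1.59
Z_in = Z_0·(Z_L + jZ_0·tanβl)/(Z_0 + jZ_L·tanβl) = 22.1 + j44.1 Ω
Γ_s = (Z_in − Z_s)/(Z_in + Z_s) = (-27.9 + j44.1)/(72.1 + j44.1), |Γ_s| = 0.617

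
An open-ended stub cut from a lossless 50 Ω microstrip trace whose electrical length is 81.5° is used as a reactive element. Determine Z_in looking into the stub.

Z_in ≈ −j7.47 Ω

tan(βl) = 6.69
For an open-ended stub, Z_in = −jZ_0·cot(βl) = −jZ_0/tan(βl)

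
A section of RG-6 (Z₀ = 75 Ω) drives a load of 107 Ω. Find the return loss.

RL ≈ 15.1 dB

Γ = (107 − 75)/(107 + 75) = 0.176
RL = −20·log₁₀|Γ| = −20·log₁₀(0.176)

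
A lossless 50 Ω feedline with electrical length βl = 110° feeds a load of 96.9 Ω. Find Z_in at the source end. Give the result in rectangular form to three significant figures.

Z_in ≈ 28.2 + j12.9 Ω

tan(βl) = tan(110°) = -2.75
Z_in = Z_0·(Z_L + jZ_0·tanβl)/(Z_0 + jZ_L·tanβl)
     = 50·(96.9 − j137)/(50 − j266)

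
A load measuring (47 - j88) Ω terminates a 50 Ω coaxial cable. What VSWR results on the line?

Γ = (Z_L − Z_0)/(Z_L + Z_0) = (-3 − j88)/(97 − j88)
|Γ| = 88.1/131 = 0.672
VSWR = (1 + |Γ|)/(1 − |Γ|) = 1.67/0.328

VSWR ≈ 5.1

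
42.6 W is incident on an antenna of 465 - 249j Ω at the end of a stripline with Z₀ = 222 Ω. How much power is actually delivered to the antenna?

|Γ| = |(243 − j249)/(687 − j249)| = 0.476
|Γ|² = 0.227
P_refl = |Γ|²·P_inc = 9.66 W, P_del = (1 − |Γ|²)·P_inc = 32.9 W

P_delivered ≈ 32.9 W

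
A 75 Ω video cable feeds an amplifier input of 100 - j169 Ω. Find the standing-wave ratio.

VSWR ≈ 5.72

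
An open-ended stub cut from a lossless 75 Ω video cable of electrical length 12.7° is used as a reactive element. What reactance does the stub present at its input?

tan(βl) = 0.225
For an open-ended stub, Z_in = −jZ_0·cot(βl) = −jZ_0/tan(βl)

X_in ≈ -333 Ω (capacitive)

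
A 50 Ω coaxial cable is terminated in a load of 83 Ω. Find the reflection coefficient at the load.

Γ = 0.248

Γ = (Z_L − Z_0)/(Z_L + Z_0) = (83 − 50)/(83 + 50) = 33/133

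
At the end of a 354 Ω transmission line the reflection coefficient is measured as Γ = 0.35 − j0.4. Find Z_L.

Z_L = Z_0·(1 + Γ)/(1 − Γ) = 354·(1.35 − j0.4)/(0.65 + j0.4)

Z_L ≈ 436 − j486 Ω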